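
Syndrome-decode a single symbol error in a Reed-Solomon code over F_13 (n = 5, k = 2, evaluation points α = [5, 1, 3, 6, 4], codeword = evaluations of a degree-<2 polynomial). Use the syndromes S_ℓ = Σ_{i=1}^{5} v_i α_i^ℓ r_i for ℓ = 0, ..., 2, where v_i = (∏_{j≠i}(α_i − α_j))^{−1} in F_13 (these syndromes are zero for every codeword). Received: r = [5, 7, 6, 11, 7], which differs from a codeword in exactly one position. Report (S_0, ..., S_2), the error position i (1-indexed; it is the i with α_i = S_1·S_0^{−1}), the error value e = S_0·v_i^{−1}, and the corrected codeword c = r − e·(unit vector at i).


S = (10, 1, 4), error at position 5, error magnitude e = 8, c = [5, 7, 6, 11, 12].

Step 1: column multipliers v_i = (∏_{j≠i}(α_i − α_j))^{−1} mod 13.
  i = 1 (α = 5): (5−1)(5−3)(5−6)(5−4) = 4·2·(−1)·1 = −8 ≡ 5, so v_1 = 5^{−1} = 8 (mod 13).
  i = 2 (α = 1): (1−5)(1−3)(1−6)(1−4) = (−4)·(−2)·(−5)·(−3) = 120 ≡ 3, so v_2 = 3^{−1} = 9 (mod 13).
  i = 3 (α = 3): (3−5)(3−1)(3−6)(3−4) = (−2)·2·(−3)·(−1) = −12 ≡ 1, so v_3 = 1^{−1} = 1 (mod 13).
  i = 4 (α = 6): (6−5)(6−1)(6−3)(6−4) = 1·5·3·2 = 30 ≡ 4, so v_4 = 4^{−1} = 10 (mod 13).
  i = 5 (α = 4): (4−5)(4−1)(4−3)(4−6) = (−1)·3·1·(−2) = 6 ≡ 6, so v_5 = 6^{−1} = 11 (mod 13).
  v = [8, 9, 1, 10, 11].
Step 2: syndromes of r = [5, 7, 6, 11, 7] (all sums mod 13).
  S_0 = Σ v_i r_i = 8·5 + 9·7 + 1·6 + 10·11 + 11·7 = 296 ≡ 10.
  S_1 = Σ v_i α_i r_i = 8·5·5 + 9·1·7 + 1·3·6 + 10·6·11 + 11·4·7 = 1249 ≡ 1.
  α_i^2 mod 13 = [12, 1, 9, 10, 3].
  S_2 = Σ v_i α_i^2 r_i = 8·12·5 + 9·1·7 + 1·9·6 + 10·10·11 + 11·3·7 = 1928 ≡ 4.
  S = (10, 1, 4) ≠ 0, so r is not a codeword (an error is present).
Step 3: locate the error. For a single error e at position i, S_ℓ = v_i·e·α_i^ℓ, so α_err = S_1/S_0.
  S_0^{−1} = 10^{−1} = 4 (mod 13), so α_err = 1·4 = 4 ≡ 4 = α_5. Error position i = 5.
  Consistency check: S_2/S_1 = 4·1 = 4 ≡ 4 = α_err ✓ (single-error assumption holds).
Step 4: error magnitude e = S_0/v_5 = S_0·∏_{j≠5}(α_5 − α_j) = 10·6 = 60 ≡ 8 (mod 13).
Step 5: correct position 5: c_5 = r_5 − e = 7 − 8 ≡ 12 (mod 13). Hence c = [5, 7, 6, 11, 12].
  Check: interpolating c through the α_i gives m(x) = 1 + 6·x (degree < 2) with m(α_i) = c_i for every i, so c is indeed a codeword.


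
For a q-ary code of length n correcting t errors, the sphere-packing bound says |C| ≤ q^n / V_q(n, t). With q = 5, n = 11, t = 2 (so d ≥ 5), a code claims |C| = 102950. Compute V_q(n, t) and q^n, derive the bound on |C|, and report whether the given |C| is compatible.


V_q(n, t) = 925, q^n = 48828125, Hamming bound = 52787, |C| = 102950 > bound (violated).

Step 1: Compute V_q(n, t) = Σ_{j=0}^2 C(n, j) (q−1)^j.
  j = 0: C(11,0)·(4)^0 = 1·1 = 1.
  j = 1: C(11,1)·(4)^1 = 11·4 = 44.
  j = 2: C(11,2)·(4)^2 = 55·16 = 880.
  V_q(n, t) = 1 + 44 + 880 = 925.
Step 2: q^n = 5^11 = 48828125.
Step 3: Hamming bound ⌊q^n / V_q(n,t)⌋ = ⌊48828125/925⌋ = 52787.
Step 4: Compare |C| = 102950 to 52787: violated.
The claimed |C| lies above the Hamming bound, so no 5-ary code of length 11 with d ≥ 5 can have 102950 codewords.


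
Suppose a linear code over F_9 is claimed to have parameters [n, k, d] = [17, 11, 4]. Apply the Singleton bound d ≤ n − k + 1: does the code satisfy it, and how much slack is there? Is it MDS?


Singleton RHS = n − k + 1 = 7, slack = 3, bound satisfied, not MDS.

Singleton bound: d ≤ n − k + 1.
Here n = 17, k = 11, so n − k + 1 = 7.
Given d = 4, check d ≤ 7: YES.
Slack = (n − k + 1) − d = 3.
The code is NOT MDS (slack = 3 > 0).
Description: the claimed parameters are [17, 11, 4]_9; such a code would be non-MDS.


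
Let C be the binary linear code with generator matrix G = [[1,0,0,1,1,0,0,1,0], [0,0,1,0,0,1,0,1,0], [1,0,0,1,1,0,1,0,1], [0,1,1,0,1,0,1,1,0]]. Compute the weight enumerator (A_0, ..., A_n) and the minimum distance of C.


Weight distribution: A_0 = 1, A_3 = 2, A_4 = 4, A_5 = 6, A_6 = 2, A_8 = 1. Minimum distance d = 3.

Enumerate all 2^4 = 16 messages m ∈ F_2^4.
For each, compute codeword c = mG in F_2^9, then tally its weight.
  m = 0000 → c = 000000000, weight = 0.
  m = 1000 → c = 100110010, weight = 4.
  m = 0100 → c = 001001010, weight = 3.
  m = 1100 → c = 101111000, weight = 5.
  m = 0010 → c = 100110101, weight = 5.
  m = 1010 → c = 000000111, weight = 3.
  m = 0110 → c = 101111111, weight = 8.
  m = 1110 → c = 001001101, weight = 4.
  m = 0001 → c = 011010110, weight = 5.
  m = 1001 → c = 111100100, weight = 5.
  m = 0101 → c = 010011100, weight = 4.
  m = 1101 → c = 110101110, weight = 6.
  m = 0011 → c = 111100011, weight = 6.
  m = 1011 → c = 011010001, weight = 4.
  m = 0111 → c = 110101001, weight = 5.
  m = 1111 → c = 010011011, weight = 5.
Tally weights:
  weight 0: 1 codewords.
  weight 3: 2 codewords.
  weight 4: 4 codewords.
  weight 5: 6 codewords.
  weight 6: 2 codewords.
  weight 8: 1 codewords.
Minimum distance d = smallest w > 0 with A_w > 0 = 3.
Sanity: Σ A_w = 16 = 2^4 = 16 ✓.


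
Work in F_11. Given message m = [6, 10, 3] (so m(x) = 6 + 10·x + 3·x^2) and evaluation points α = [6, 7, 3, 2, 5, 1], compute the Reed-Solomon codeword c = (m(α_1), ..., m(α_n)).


c = [9, 3, 8, 5, 10, 8]

Message polynomial: m(x) = 6 + 10·x + 3·x^2 (mod 11).
For each evaluation point α_i, compute m(α_i) mod 11:
  α_1 = 6: Horner steps 3 → 6 → 9, so m(6) = 9.
  α_2 = 7: Horner steps 3 → 9 → 3, so m(7) = 3.
  α_3 = 3: Horner steps 3 → 8 → 8, so m(3) = 8.
  α_4 = 2: Horner steps 3 → 5 → 5, so m(2) = 5.
  α_5 = 5: Horner steps 3 → 3 → 10, so m(5) = 10.
  α_6 = 1: Horner steps 3 → 2 → 8, so m(1) = 8.
Codeword c = [9, 3, 8, 5, 10, 8] ∈ F_11^6.


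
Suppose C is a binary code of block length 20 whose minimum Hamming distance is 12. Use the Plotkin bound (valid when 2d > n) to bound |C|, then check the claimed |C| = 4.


Plotkin bound M ≤ 6; given |C| = 4 ≤ bound (satisfied).

Check applicability: 2d = 24, n = 20.
2d − n = 4 > 0, so Plotkin applies.
Compute d/(2d−n) = 12/4 ≈ 3.0000.
⌊d/(2d−n)⌋ = 3.
Plotkin bound: M ≤ 2·3 = 6.
Given |C| = 4, check: satisfied.
This |C| is below the Plotkin bound.


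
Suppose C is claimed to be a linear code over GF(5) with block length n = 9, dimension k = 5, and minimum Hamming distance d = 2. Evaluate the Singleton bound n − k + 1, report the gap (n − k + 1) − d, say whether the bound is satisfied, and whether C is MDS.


Singleton RHS = n − k + 1 = 5, slack = 3, bound satisfied, not MDS.

Singleton bound: d ≤ n − k + 1.
Here n = 9, k = 5, so n − k + 1 = 5.
Given d = 2, check d ≤ 5: YES.
Slack = (n − k + 1) − d = 3.
The code is NOT MDS (slack = 3 > 0).
Description: the claimed parameters are [9, 5, 2]_5; such a code would be non-MDS.


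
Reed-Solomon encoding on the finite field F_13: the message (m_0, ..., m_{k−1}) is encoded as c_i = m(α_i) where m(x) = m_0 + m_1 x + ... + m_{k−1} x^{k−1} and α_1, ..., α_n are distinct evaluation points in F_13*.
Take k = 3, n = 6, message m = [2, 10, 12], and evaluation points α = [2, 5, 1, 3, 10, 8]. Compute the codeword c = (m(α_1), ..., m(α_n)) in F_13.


c = [5, 1, 11, 10, 2, 5]

Message polynomial: m(x) = 2 + 10·x + 12·x^2 (mod 13).
For each evaluation point α_i, compute m(α_i) mod 13:
  α_1 = 2: Horner steps 12 → 8 → 5, so m(2) = 5.
  α_2 = 5: Horner steps 12 → 5 → 1, so m(5) = 1.
  α_3 = 1: Horner steps 12 → 9 → 11, so m(1) = 11.
  α_4 = 3: Horner steps 12 → 7 → 10, so m(3) = 10.
  α_5 = 10: Horner steps 12 → 0 → 2, so m(10) = 2.
  α_6 = 8: Horner steps 12 → 2 → 5, so m(8) = 5.
Codeword c = [5, 1, 11, 10, 2, 5] ∈ F_13^6.


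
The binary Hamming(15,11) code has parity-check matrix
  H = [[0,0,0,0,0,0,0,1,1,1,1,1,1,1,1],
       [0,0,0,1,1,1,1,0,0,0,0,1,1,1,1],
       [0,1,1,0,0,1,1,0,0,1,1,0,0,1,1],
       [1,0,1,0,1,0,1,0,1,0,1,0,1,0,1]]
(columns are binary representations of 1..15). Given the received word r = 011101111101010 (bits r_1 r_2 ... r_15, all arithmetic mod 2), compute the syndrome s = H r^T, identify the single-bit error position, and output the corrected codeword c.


s = (1, 1, 0, 1)^T, error position = 13, corrected codeword c = 011101111101110

Compute s = H r^T mod 2 one row at a time:
  s_1 = 1 + 1 + 1 + 0 + 1 + 0 + 1 + 0 = 5 ≡ 1 (mod 2).
  s_2 = 1 + 0 + 1 + 1 + 1 + 0 + 1 + 0 = 5 ≡ 1 (mod 2).
  s_3 = 1 + 1 + 1 + 1 + 1 + 0 + 1 + 0 = 6 ≡ 0 (mod 2).
  s_4 = 0 + 1 + 0 + 1 + 1 + 0 + 0 + 0 = 3 ≡ 1 (mod 2).
s = (1, 1, 0, 1)^T — this equals column 13 of H (binary 1101), so error is at position 13.
Correct: flip bit 13 of r = 011101111101010 to get c = 011101111101110.


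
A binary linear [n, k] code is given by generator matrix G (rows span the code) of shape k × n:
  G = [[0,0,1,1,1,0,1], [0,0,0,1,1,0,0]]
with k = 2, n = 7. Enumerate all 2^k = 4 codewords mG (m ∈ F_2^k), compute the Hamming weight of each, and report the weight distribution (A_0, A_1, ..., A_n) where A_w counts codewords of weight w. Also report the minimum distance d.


Weight distribution: A_0 = 1, A_2 = 2, A_4 = 1. Minimum distance d = 2.

Enumerate all 2^2 = 4 messages m ∈ F_2^2.
For each, compute codeword c = mG in F_2^7, then tally its weight.
  m = 00 → c = 0000000, weight = 0.
  m = 10 → c = 0011101, weight = 4.
  m = 01 → c = 0001100, weight = 2.
  m = 11 → c = 0010001, weight = 2.
Tally weights:
  weight 0: 1 codewords.
  weight 2: 2 codewords.
  weight 4: 1 codewords.
Minimum distance d = smallest w > 0 with A_w > 0 = 2.
Sanity: Σ A_w = 4 = 2^2 = 4 ✓.


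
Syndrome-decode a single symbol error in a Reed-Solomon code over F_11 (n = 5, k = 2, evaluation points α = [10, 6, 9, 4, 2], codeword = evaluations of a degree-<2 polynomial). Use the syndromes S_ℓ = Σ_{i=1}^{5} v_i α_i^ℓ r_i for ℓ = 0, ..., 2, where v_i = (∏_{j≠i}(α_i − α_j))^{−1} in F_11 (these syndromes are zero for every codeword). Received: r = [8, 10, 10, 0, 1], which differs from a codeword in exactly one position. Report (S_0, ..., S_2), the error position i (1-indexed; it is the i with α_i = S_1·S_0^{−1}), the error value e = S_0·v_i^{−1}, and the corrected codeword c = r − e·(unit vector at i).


S = (8, 6, 10), error at position 3, error magnitude e = 7, c = [8, 10, 3, 0, 1].

Step 1: column multipliers v_i = (∏_{j≠i}(α_i − α_j))^{−1} mod 11.
  i = 1 (α = 10): (10−6)(10−9)(10−4)(10−2) = 4·1·6·8 = 192 ≡ 5, so v_1 = 5^{−1} = 9 (mod 11).
  i = 2 (α = 6): (6−10)(6−9)(6−4)(6−2) = (−4)·(−3)·2·4 = 96 ≡ 8, so v_2 = 8^{−1} = 7 (mod 11).
  i = 3 (α = 9): (9−10)(9−6)(9−4)(9−2) = (−1)·3·5·7 = −105 ≡ 5, so v_3 = 5^{−1} = 9 (mod 11).
  i = 4 (α = 4): (4−10)(4−6)(4−9)(4−2) = (−6)·(−2)·(−5)·2 = −120 ≡ 1, so v_4 = 1^{−1} = 1 (mod 11).
  i = 5 (α = 2): (2−10)(2−6)(2−9)(2−4) = (−8)·(−4)·(−7)·(−2) = 448 ≡ 8, so v_5 = 8^{−1} = 7 (mod 11).
  v = [9, 7, 9, 1, 7].
Step 2: syndromes of r = [8, 10, 10, 0, 1] (all sums mod 11).
  S_0 = Σ v_i r_i = 9·8 + 7·10 + 9·10 + 1·0 + 7·1 = 239 ≡ 8.
  S_1 = Σ v_i α_i r_i = 9·10·8 + 7·6·10 + 9·9·10 + 1·4·0 + 7·2·1 = 1964 ≡ 6.
  α_i^2 mod 11 = [1, 3, 4, 5, 4].
  S_2 = Σ v_i α_i^2 r_i = 9·1·8 + 7·3·10 + 9·4·10 + 1·5·0 + 7·4·1 = 670 ≡ 10.
  S = (8, 6, 10) ≠ 0, so r is not a codeword (an error is present).
Step 3: locate the error. For a single error e at position i, S_ℓ = v_i·e·α_i^ℓ, so α_err = S_1/S_0.
  S_0^{−1} = 8^{−1} = 7 (mod 11), so α_err = 6·7 = 42 ≡ 9 = α_3. Error position i = 3.
  Consistency check: S_2/S_1 = 10·2 = 20 ≡ 9 = α_err ✓ (single-error assumption holds).
Step 4: error magnitude e = S_0/v_3 = S_0·∏_{j≠3}(α_3 − α_j) = 8·5 = 40 ≡ 7 (mod 11).
Step 5: correct position 3: c_3 = r_3 − e = 10 − 7 ≡ 3 (mod 11). Hence c = [8, 10, 3, 0, 1].
  Check: interpolating c through the α_i gives m(x) = 2 + 5·x (degree < 2) with m(α_i) = c_i for every i, so c is indeed a codeword.


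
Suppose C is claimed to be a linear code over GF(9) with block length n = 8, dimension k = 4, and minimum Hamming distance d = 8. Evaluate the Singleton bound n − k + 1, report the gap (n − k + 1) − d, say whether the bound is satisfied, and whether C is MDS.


Singleton RHS = n − k + 1 = 5, slack = -3, bound violated (no such code; not MDS).

Singleton bound: d ≤ n − k + 1.
Here n = 8, k = 4, so n − k + 1 = 5.
Given d = 8, check d ≤ 5: NO.
Slack = (n − k + 1) − d = -3.
The slack is negative: d = 8 exceeds n − k + 1 = 5 by 3, so the Singleton bound is violated and no linear [8, 4, 8]_9 code can exist. In particular it is not MDS (MDS requires d = n − k + 1 exactly).
Description: the claimed parameters are [8, 4, 8]_9; such a code would be impossible (violates the Singleton bound).


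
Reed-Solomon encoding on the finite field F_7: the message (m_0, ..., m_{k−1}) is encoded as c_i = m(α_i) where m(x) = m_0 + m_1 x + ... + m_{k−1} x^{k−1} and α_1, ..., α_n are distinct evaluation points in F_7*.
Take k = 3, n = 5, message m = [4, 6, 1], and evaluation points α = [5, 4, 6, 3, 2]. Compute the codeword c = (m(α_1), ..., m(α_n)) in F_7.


c = [3, 2, 6, 3, 6]

Message polynomial: m(x) = 4 + 6·x + 1·x^2 (mod 7).
For each evaluation point α_i, compute m(α_i) mod 7:
  α_1 = 5: Horner steps 1 → 4 → 3, so m(5) = 3.
  α_2 = 4: Horner steps 1 → 3 → 2, so m(4) = 2.
  α_3 = 6: Horner steps 1 → 5 → 6, so m(6) = 6.
  α_4 = 3: Horner steps 1 → 2 → 3, so m(3) = 3.
  α_5 = 2: Horner steps 1 → 1 → 6, so m(2) = 6.
Codeword c = [3, 2, 6, 3, 6] ∈ F_7^5.


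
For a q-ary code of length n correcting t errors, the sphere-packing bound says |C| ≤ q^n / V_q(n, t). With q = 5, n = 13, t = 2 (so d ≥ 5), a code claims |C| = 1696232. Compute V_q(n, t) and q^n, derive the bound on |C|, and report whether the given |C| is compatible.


V_q(n, t) = 1301, q^n = 1220703125, Hamming bound = 938280, |C| = 1696232 > bound (violated).

Step 1: Compute V_q(n, t) = Σ_{j=0}^2 C(n, j) (q−1)^j.
  j = 0: C(13,0)·(4)^0 = 1·1 = 1.
  j = 1: C(13,1)·(4)^1 = 13·4 = 52.
  j = 2: C(13,2)·(4)^2 = 78·16 = 1248.
  V_q(n, t) = 1 + 52 + 1248 = 1301.
Step 2: q^n = 5^13 = 1220703125.
Step 3: Hamming bound ⌊q^n / V_q(n,t)⌋ = ⌊1220703125/1301⌋ = 938280.
Step 4: Compare |C| = 1696232 to 938280: violated.
The claimed |C| lies above the Hamming bound, so no 5-ary code of length 13 with d ≥ 5 can have 1696232 codewords.


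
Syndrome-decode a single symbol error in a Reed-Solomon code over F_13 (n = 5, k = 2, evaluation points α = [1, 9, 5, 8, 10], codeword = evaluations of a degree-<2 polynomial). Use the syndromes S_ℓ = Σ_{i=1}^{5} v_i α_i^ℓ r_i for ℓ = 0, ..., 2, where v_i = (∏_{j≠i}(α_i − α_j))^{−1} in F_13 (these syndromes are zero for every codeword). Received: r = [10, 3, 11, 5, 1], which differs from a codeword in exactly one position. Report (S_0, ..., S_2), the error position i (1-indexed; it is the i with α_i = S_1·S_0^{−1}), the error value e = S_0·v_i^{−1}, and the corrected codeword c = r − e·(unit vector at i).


S = (4, 4, 4), error at position 1, error magnitude e = 4, c = [6, 3, 11, 5, 1].

Step 1: column multipliers v_i = (∏_{j≠i}(α_i − α_j))^{−1} mod 13.
  i = 1 (α = 1): (1−9)(1−5)(1−8)(1−10) = (−8)·(−4)·(−7)·(−9) = 2016 ≡ 1, so v_1 = 1^{−1} = 1 (mod 13).
  i = 2 (α = 9): (9−1)(9−5)(9−8)(9−10) = 8·4·1·(−1) = −32 ≡ 7, so v_2 = 7^{−1} = 2 (mod 13).
  i = 3 (α = 5): (5−1)(5−9)(5−8)(5−10) = 4·(−4)·(−3)·(−5) = −240 ≡ 7, so v_3 = 7^{−1} = 2 (mod 13).
  i = 4 (α = 8): (8−1)(8−9)(8−5)(8−10) = 7·(−1)·3·(−2) = 42 ≡ 3, so v_4 = 3^{−1} = 9 (mod 13).
  i = 5 (α = 10): (10−1)(10−9)(10−5)(10−8) = 9·1·5·2 = 90 ≡ 12, so v_5 = 12^{−1} = 12 (mod 13).
  v = [1, 2, 2, 9, 12].
Step 2: syndromes of r = [10, 3, 11, 5, 1] (all sums mod 13).
  S_0 = Σ v_i r_i = 1·10 + 2·3 + 2·11 + 9·5 + 12·1 = 95 ≡ 4.
  S_1 = Σ v_i α_i r_i = 1·1·10 + 2·9·3 + 2·5·11 + 9·8·5 + 12·10·1 = 654 ≡ 4.
  α_i^2 mod 13 = [1, 3, 12, 12, 9].
  S_2 = Σ v_i α_i^2 r_i = 1·1·10 + 2·3·3 + 2·12·11 + 9·12·5 + 12·9·1 = 940 ≡ 4.
  S = (4, 4, 4) ≠ 0, so r is not a codeword (an error is present).
Step 3: locate the error. For a single error e at position i, S_ℓ = v_i·e·α_i^ℓ, so α_err = S_1/S_0.
  S_0^{−1} = 4^{−1} = 10 (mod 13), so α_err = 4·10 = 40 ≡ 1 = α_1. Error position i = 1.
  Consistency check: S_2/S_1 = 4·10 = 40 ≡ 1 = α_err ✓ (single-error assumption holds).
Step 4: error magnitude e = S_0/v_1 = S_0·∏_{j≠1}(α_1 − α_j) = 4·1 = 4 ≡ 4 (mod 13).
Step 5: correct position 1: c_1 = r_1 − e = 10 − 4 ≡ 6 (mod 13). Hence c = [6, 3, 11, 5, 1].
  Check: interpolating c through the α_i gives m(x) = 8 + 11·x (degree < 2) with m(α_i) = c_i for every i, so c is indeed a codeword.


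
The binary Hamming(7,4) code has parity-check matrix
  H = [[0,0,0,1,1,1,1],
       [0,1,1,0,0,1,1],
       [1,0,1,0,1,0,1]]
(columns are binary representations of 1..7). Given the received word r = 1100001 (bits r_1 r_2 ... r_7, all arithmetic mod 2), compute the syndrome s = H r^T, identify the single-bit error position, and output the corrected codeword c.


s = (1, 0, 0)^T, error position = 4, corrected codeword c = 1101001

Compute s = H r^T mod 2 one row at a time:
  s_1 = 0 + 0 + 0 + 1 = 1 ≡ 1 (mod 2).
  s_2 = 1 + 0 + 0 + 1 = 2 ≡ 0 (mod 2).
  s_3 = 1 + 0 + 0 + 1 = 2 ≡ 0 (mod 2).
s = (1, 0, 0)^T — this equals column 4 of H (binary 100), so error is at position 4.
Correct: flip bit 4 of r = 1100001 to get c = 1101001.


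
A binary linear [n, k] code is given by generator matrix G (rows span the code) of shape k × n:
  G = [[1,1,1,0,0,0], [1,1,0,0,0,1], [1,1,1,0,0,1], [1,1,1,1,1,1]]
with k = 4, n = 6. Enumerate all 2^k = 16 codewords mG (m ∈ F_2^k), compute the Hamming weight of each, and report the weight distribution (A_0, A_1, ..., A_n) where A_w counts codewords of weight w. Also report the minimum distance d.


Weight distribution: A_0 = 1, A_1 = 2, A_2 = 3, A_3 = 4, A_4 = 3, A_5 = 2, A_6 = 1. Minimum distance d = 1.

Enumerate all 2^4 = 16 messages m ∈ F_2^4.
For each, compute codeword c = mG in F_2^6, then tally its weight.
  m = 0000 → c = 000000, weight = 0.
  m = 1000 → c = 111000, weight = 3.
  m = 0100 → c = 110001, weight = 3.
  m = 1100 → c = 001001, weight = 2.
  m = 0010 → c = 111001, weight = 4.
  m = 1010 → c = 000001, weight = 1.
  m = 0110 → c = 001000, weight = 1.
  m = 1110 → c = 110000, weight = 2.
  m = 0001 → c = 111111, weight = 6.
  m = 1001 → c = 000111, weight = 3.
  m = 0101 → c = 001110, weight = 3.
  m = 1101 → c = 110110, weight = 4.
  m = 0011 → c = 000110, weight = 2.
  m = 1011 → c = 111110, weight = 5.
  m = 0111 → c = 110111, weight = 5.
  m = 1111 → c = 001111, weight = 4.
Tally weights:
  weight 0: 1 codewords.
  weight 1: 2 codewords.
  weight 2: 3 codewords.
  weight 3: 4 codewords.
  weight 4: 3 codewords.
  weight 5: 2 codewords.
  weight 6: 1 codewords.
Minimum distance d = smallest w > 0 with A_w > 0 = 1.
Sanity: Σ A_w = 16 = 2^4 = 16 ✓.


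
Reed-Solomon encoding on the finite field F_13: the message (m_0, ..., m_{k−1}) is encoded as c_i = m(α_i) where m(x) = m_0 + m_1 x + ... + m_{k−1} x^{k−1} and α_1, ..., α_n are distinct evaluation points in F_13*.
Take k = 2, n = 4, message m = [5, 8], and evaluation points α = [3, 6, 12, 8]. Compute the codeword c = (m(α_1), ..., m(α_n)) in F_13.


c = [3, 1, 10, 4]

Message polynomial: m(x) = 5 + 8·x (mod 13).
For each evaluation point α_i, compute m(α_i) mod 13:
  α_1 = 3: Horner steps 8 → 3, so m(3) = 3.
  α_2 = 6: Horner steps 8 → 1, so m(6) = 1.
  α_3 = 12: Horner steps 8 → 10, so m(12) = 10.
  α_4 = 8: Horner steps 8 → 4, so m(8) = 4.
Codeword c = [3, 1, 10, 4] ∈ F_13^4.


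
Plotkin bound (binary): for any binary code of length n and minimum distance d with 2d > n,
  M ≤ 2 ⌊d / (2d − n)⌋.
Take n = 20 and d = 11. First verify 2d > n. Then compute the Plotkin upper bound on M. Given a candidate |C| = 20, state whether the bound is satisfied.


Plotkin bound M ≤ 10; given |C| = 20 > bound (violated).

Check applicability: 2d = 22, n = 20.
2d − n = 2 > 0, so Plotkin applies.
Compute d/(2d−n) = 11/2 ≈ 5.5000.
⌊d/(2d−n)⌋ = 5.
Plotkin bound: M ≤ 2·5 = 10.
Given |C| = 20, check: VIOLATED.
This |C| is above the Plotkin bound, so no binary code with n = 20, d = 11 and 20 codewords exists.


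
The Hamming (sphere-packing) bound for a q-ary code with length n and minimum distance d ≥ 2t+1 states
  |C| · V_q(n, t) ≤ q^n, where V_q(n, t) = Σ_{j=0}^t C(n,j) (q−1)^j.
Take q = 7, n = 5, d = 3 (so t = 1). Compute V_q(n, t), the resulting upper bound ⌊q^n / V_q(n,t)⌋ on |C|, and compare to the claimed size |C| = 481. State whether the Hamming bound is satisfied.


V_q(n, t) = 31, q^n = 16807, Hamming bound = 542, |C| = 481 ≤ bound (satisfied).

Step 1: Compute V_q(n, t) = Σ_{j=0}^1 C(n, j) (q−1)^j.
  j = 0: C(5,0)·(6)^0 = 1·1 = 1.
  j = 1: C(5,1)·(6)^1 = 5·6 = 30.
  V_q(n, t) = 1 + 30 = 31.
Step 2: q^n = 7^5 = 16807.
Step 3: Hamming bound ⌊q^n / V_q(n,t)⌋ = ⌊16807/31⌋ = 542.
Step 4: Compare |C| = 481 to 542: satisfied.
The claimed |C| lies below the Hamming bound.


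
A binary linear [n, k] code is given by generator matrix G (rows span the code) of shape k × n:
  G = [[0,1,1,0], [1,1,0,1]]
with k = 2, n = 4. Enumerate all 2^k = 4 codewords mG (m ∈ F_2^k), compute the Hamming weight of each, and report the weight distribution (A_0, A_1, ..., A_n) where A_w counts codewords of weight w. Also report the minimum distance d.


Weight distribution: A_0 = 1, A_2 = 1, A_3 = 2. Minimum distance d = 2.

Enumerate all 2^2 = 4 messages m ∈ F_2^2.
For each, compute codeword c = mG in F_2^4, then tally its weight.
  m = 00 → c = 0000, weight = 0.
  m = 10 → c = 0110, weight = 2.
  m = 01 → c = 1101, weight = 3.
  m = 11 → c = 1011, weight = 3.
Tally weights:
  weight 0: 1 codewords.
  weight 2: 1 codewords.
  weight 3: 2 codewords.
Minimum distance d = smallest w > 0 with A_w > 0 = 2.
Sanity: Σ A_w = 4 = 2^2 = 4 ✓.


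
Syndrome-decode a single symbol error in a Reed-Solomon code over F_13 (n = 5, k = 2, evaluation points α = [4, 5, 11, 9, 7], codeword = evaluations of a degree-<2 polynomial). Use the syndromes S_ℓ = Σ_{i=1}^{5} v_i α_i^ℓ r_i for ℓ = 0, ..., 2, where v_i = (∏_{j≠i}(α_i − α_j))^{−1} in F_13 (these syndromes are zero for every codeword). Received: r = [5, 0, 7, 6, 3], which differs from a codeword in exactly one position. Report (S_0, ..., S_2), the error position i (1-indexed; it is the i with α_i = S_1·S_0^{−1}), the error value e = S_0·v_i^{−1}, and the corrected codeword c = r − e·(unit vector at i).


S = (1, 11, 4), error at position 3, error magnitude e = 11, c = [5, 0, 9, 6, 3].

Step 1: column multipliers v_i = (∏_{j≠i}(α_i − α_j))^{−1} mod 13.
  i = 1 (α = 4): (4−5)(4−11)(4−9)(4−7) = (−1)·(−7)·(−5)·(−3) = 105 ≡ 1, so v_1 = 1^{−1} = 1 (mod 13).
  i = 2 (α = 5): (5−4)(5−11)(5−9)(5−7) = 1·(−6)·(−4)·(−2) = −48 ≡ 4, so v_2 = 4^{−1} = 10 (mod 13).
  i = 3 (α = 11): (11−4)(11−5)(11−9)(11−7) = 7·6·2·4 = 336 ≡ 11, so v_3 = 11^{−1} = 6 (mod 13).
  i = 4 (α = 9): (9−4)(9−5)(9−11)(9−7) = 5·4·(−2)·2 = −80 ≡ 11, so v_4 = 11^{−1} = 6 (mod 13).
  i = 5 (α = 7): (7−4)(7−5)(7−11)(7−9) = 3·2·(−4)·(−2) = 48 ≡ 9, so v_5 = 9^{−1} = 3 (mod 13).
  v = [1, 10, 6, 6, 3].
Step 2: syndromes of r = [5, 0, 7, 6, 3] (all sums mod 13).
  S_0 = Σ v_i r_i = 1·5 + 10·0 + 6·7 + 6·6 + 3·3 = 92 ≡ 1.
  S_1 = Σ v_i α_i r_i = 1·4·5 + 10·5·0 + 6·11·7 + 6·9·6 + 3·7·3 = 869 ≡ 11.
  α_i^2 mod 13 = [3, 12, 4, 3, 10].
  S_2 = Σ v_i α_i^2 r_i = 1·3·5 + 10·12·0 + 6·4·7 + 6·3·6 + 3·10·3 = 381 ≡ 4.
  S = (1, 11, 4) ≠ 0, so r is not a codeword (an error is present).
Step 3: locate the error. For a single error e at position i, S_ℓ = v_i·e·α_i^ℓ, so α_err = S_1/S_0.
  S_0^{−1} = 1^{−1} = 1 (mod 13), so α_err = 11·1 = 11 ≡ 11 = α_3. Error position i = 3.
  Consistency check: S_2/S_1 = 4·6 = 24 ≡ 11 = α_err ✓ (single-error assumption holds).
Step 4: error magnitude e = S_0/v_3 = S_0·∏_{j≠3}(α_3 − α_j) = 1·11 = 11 ≡ 11 (mod 13).
Step 5: correct position 3: c_3 = r_3 − e = 7 − 11 ≡ 9 (mod 13). Hence c = [5, 0, 9, 6, 3].
  Check: interpolating c through the α_i gives m(x) = 12 + 8·x (degree < 2) with m(α_i) = c_i for every i, so c is indeed a codeword.


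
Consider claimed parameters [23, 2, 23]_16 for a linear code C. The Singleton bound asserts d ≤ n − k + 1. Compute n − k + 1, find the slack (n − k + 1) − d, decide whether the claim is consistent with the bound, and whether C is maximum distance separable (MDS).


Singleton RHS = n − k + 1 = 22, slack = -1, bound violated (no such code; not MDS).

Singleton bound: d ≤ n − k + 1.
Here n = 23, k = 2, so n − k + 1 = 22.
Given d = 23, check d ≤ 22: NO.
Slack = (n − k + 1) − d = -1.
The slack is negative: d = 23 exceeds n − k + 1 = 22 by 1, so the Singleton bound is violated and no linear [23, 2, 23]_16 code can exist. In particular it is not MDS (MDS requires d = n − k + 1 exactly).
Description: the claimed parameters are [23, 2, 23]_16; such a code would be impossible (violates the Singleton bound).


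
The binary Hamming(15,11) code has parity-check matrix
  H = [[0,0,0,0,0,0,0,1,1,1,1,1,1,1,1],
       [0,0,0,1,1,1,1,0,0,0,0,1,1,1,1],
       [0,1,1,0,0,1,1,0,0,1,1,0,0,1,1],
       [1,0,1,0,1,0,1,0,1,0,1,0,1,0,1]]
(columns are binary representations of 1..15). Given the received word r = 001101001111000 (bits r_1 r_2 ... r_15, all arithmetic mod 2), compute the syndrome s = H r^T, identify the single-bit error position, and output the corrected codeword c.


s = (0, 1, 0, 1)^T, error position = 5, corrected codeword c = 001111001111000

Compute s = H r^T mod 2 one row at a time:
  s_1 = 0 + 1 + 1 + 1 + 1 + 0 + 0 + 0 = 4 ≡ 0 (mod 2).
  s_2 = 1 + 0 + 1 + 0 + 1 + 0 + 0 + 0 = 3 ≡ 1 (mod 2).
  s_3 = 0 + 1 + 1 + 0 + 1 + 1 + 0 + 0 = 4 ≡ 0 (mod 2).
  s_4 = 0 + 1 + 0 + 0 + 1 + 1 + 0 + 0 = 3 ≡ 1 (mod 2).
s = (0, 1, 0, 1)^T — this equals column 5 of H (binary 0101), so error is at position 5.
Correct: flip bit 5 of r = 001101001111000 to get c = 001111001111000.


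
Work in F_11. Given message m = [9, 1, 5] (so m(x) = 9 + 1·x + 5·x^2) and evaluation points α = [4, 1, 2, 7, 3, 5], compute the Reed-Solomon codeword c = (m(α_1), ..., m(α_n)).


c = [5, 4, 9, 8, 2, 7]

Message polynomial: m(x) = 9 + 1·x + 5·x^2 (mod 11).
For each evaluation point α_i, compute m(α_i) mod 11:
  α_1 = 4: Horner steps 5 → 10 → 5, so m(4) = 5.
  α_2 = 1: Horner steps 5 → 6 → 4, so m(1) = 4.
  α_3 = 2: Horner steps 5 → 0 → 9, so m(2) = 9.
  α_4 = 7: Horner steps 5 → 3 → 8, so m(7) = 8.
  α_5 = 3: Horner steps 5 → 5 → 2, so m(3) = 2.
  α_6 = 5: Horner steps 5 → 4 → 7, so m(5) = 7.
Codeword c = [5, 4, 9, 8, 2, 7] ∈ F_11^6.


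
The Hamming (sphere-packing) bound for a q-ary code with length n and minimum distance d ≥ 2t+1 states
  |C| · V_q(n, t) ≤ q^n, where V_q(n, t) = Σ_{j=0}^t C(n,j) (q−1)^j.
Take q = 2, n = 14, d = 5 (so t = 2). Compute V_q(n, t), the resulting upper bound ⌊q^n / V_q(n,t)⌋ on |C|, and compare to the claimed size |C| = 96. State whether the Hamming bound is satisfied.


V_q(n, t) = 106, q^n = 16384, Hamming bound = 154, |C| = 96 ≤ bound (satisfied).

Step 1: Compute V_q(n, t) = Σ_{j=0}^2 C(n, j) (q−1)^j.
  j = 0: C(14,0)·(1)^0 = 1·1 = 1.
  j = 1: C(14,1)·(1)^1 = 14·1 = 14.
  j = 2: C(14,2)·(1)^2 = 91·1 = 91.
  V_q(n, t) = 1 + 14 + 91 = 106.
Step 2: q^n = 2^14 = 16384.
Step 3: Hamming bound ⌊q^n / V_q(n,t)⌋ = ⌊16384/106⌋ = 154.
Step 4: Compare |C| = 96 to 154: satisfied.
The claimed |C| lies below the Hamming bound.


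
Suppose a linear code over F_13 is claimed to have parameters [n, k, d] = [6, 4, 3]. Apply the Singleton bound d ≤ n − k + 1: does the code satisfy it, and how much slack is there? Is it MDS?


Singleton RHS = n − k + 1 = 3, slack = 0, bound satisfied, MDS.

Singleton bound: d ≤ n − k + 1.
Here n = 6, k = 4, so n − k + 1 = 3.
Given d = 3, check d ≤ 3: YES.
Slack = (n − k + 1) − d = 0.
The code is MDS (slack = 0).
Description: the claimed parameters are [6, 4, 3]_13; such a code would be MDS (meets Singleton bound).


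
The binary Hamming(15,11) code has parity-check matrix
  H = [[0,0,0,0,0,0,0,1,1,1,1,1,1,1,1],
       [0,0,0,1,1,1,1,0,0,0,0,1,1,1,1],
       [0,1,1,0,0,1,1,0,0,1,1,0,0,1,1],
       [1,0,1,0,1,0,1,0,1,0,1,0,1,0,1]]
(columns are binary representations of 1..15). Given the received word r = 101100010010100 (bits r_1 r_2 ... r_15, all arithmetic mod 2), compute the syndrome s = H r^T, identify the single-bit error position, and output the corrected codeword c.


s = (1, 0, 0, 0)^T, error position = 8, corrected codeword c = 101100000010100

Compute s = H r^T mod 2 one row at a time:
  s_1 = 1 + 0 + 0 + 1 + 0 + 1 + 0 + 0 = 3 ≡ 1 (mod 2).
  s_2 = 1 + 0 + 0 + 0 + 0 + 1 + 0 + 0 = 2 ≡ 0 (mod 2).
  s_3 = 0 + 1 + 0 + 0 + 0 + 1 + 0 + 0 = 2 ≡ 0 (mod 2).
  s_4 = 1 + 1 + 0 + 0 + 0 + 1 + 1 + 0 = 4 ≡ 0 (mod 2).
s = (1, 0, 0, 0)^T — this equals column 8 of H (binary 1000), so error is at position 8.
Correct: flip bit 8 of r = 101100010010100 to get c = 101100000010100.


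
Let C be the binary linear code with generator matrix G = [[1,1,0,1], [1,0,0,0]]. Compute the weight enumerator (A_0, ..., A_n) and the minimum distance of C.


Weight distribution: A_0 = 1, A_1 = 1, A_2 = 1, A_3 = 1. Minimum distance d = 1.

Enumerate all 2^2 = 4 messages m ∈ F_2^2.
For each, compute codeword c = mG in F_2^4, then tally its weight.
  m = 00 → c = 0000, weight = 0.
  m = 10 → c = 1101, weight = 3.
  m = 01 → c = 1000, weight = 1.
  m = 11 → c = 0101, weight = 2.
Tally weights:
  weight 0: 1 codewords.
  weight 1: 1 codewords.
  weight 2: 1 codewords.
  weight 3: 1 codewords.
Minimum distance d = smallest w > 0 with A_w > 0 = 1.
Sanity: Σ A_w = 4 = 2^2 = 4 ✓.


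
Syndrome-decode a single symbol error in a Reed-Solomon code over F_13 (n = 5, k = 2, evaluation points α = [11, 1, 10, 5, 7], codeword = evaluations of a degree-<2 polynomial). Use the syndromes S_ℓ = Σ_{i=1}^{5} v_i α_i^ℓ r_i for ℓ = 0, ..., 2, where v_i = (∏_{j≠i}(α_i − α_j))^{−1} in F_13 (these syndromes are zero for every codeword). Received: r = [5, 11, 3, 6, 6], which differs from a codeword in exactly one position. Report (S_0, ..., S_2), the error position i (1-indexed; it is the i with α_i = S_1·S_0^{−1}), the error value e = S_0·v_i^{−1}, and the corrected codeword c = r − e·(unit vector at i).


S = (9, 11, 12), error at position 5, error magnitude e = 9, c = [5, 11, 3, 6, 10].

Step 1: column multipliers v_i = (∏_{j≠i}(α_i − α_j))^{−1} mod 13.
  i = 1 (α = 11): (11−1)(11−10)(11−5)(11−7) = 10·1·6·4 = 240 ≡ 6, so v_1 = 6^{−1} = 11 (mod 13).
  i = 2 (α = 1): (1−11)(1−10)(1−5)(1−7) = (−10)·(−9)·(−4)·(−6) = 2160 ≡ 2, so v_2 = 2^{−1} = 7 (mod 13).
  i = 3 (α = 10): (10−11)(10−1)(10−5)(10−7) = (−1)·9·5·3 = −135 ≡ 8, so v_3 = 8^{−1} = 5 (mod 13).
  i = 4 (α = 5): (5−11)(5−1)(5−10)(5−7) = (−6)·4·(−5)·(−2) = −240 ≡ 7, so v_4 = 7^{−1} = 2 (mod 13).
  i = 5 (α = 7): (7−11)(7−1)(7−10)(7−5) = (−4)·6·(−3)·2 = 144 ≡ 1, so v_5 = 1^{−1} = 1 (mod 13).
  v = [11, 7, 5, 2, 1].
Step 2: syndromes of r = [5, 11, 3, 6, 6] (all sums mod 13).
  S_0 = Σ v_i r_i = 11·5 + 7·11 + 5·3 + 2·6 + 1·6 = 165 ≡ 9.
  S_1 = Σ v_i α_i r_i = 11·11·5 + 7·1·11 + 5·10·3 + 2·5·6 + 1·7·6 = 934 ≡ 11.
  α_i^2 mod 13 = [4, 1, 9, 12, 10].
  S_2 = Σ v_i α_i^2 r_i = 11·4·5 + 7·1·11 + 5·9·3 + 2·12·6 + 1·10·6 = 636 ≡ 12.
  S = (9, 11, 12) ≠ 0, so r is not a codeword (an error is present).
Step 3: locate the error. For a single error e at position i, S_ℓ = v_i·e·α_i^ℓ, so α_err = S_1/S_0.
  S_0^{−1} = 9^{−1} = 3 (mod 13), so α_err = 11·3 = 33 ≡ 7 = α_5. Error position i = 5.
  Consistency check: S_2/S_1 = 12·6 = 72 ≡ 7 = α_err ✓ (single-error assumption holds).
Step 4: error magnitude e = S_0/v_5 = S_0·∏_{j≠5}(α_5 − α_j) = 9·1 = 9 ≡ 9 (mod 13).
Step 5: correct position 5: c_5 = r_5 − e = 6 − 9 ≡ 10 (mod 13). Hence c = [5, 11, 3, 6, 10].
  Check: interpolating c through the α_i gives m(x) = 9 + 2·x (degree < 2) with m(α_i) = c_i for every i, so c is indeed a codeword.


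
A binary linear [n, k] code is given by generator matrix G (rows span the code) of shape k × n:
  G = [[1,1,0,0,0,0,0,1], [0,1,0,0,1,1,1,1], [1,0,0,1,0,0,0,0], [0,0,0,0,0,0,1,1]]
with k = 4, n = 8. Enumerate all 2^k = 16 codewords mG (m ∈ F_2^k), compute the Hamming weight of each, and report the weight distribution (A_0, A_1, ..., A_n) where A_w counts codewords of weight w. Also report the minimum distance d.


Weight distribution: A_0 = 1, A_2 = 2, A_3 = 5, A_4 = 5, A_5 = 2, A_7 = 1. Minimum distance d = 2.

Enumerate all 2^4 = 16 messages m ∈ F_2^4.
For each, compute codeword c = mG in F_2^8, then tally its weight.
  m = 0000 → c = 00000000, weight = 0.
  m = 1000 → c = 11000001, weight = 3.
  m = 0100 → c = 01001111, weight = 5.
  m = 1100 → c = 10001110, weight = 4.
  m = 0010 → c = 10010000, weight = 2.
  m = 1010 → c = 01010001, weight = 3.
  m = 0110 → c = 11011111, weight = 7.
  m = 1110 → c = 00011110, weight = 4.
  m = 0001 → c = 00000011, weight = 2.
  m = 1001 → c = 11000010, weight = 3.
  m = 0101 → c = 01001100, weight = 3.
  m = 1101 → c = 10001101, weight = 4.
  m = 0011 → c = 10010011, weight = 4.
  m = 1011 → c = 01010010, weight = 3.
  m = 0111 → c = 11011100, weight = 5.
  m = 1111 → c = 00011101, weight = 4.
Tally weights:
  weight 0: 1 codewords.
  weight 2: 2 codewords.
  weight 3: 5 codewords.
  weight 4: 5 codewords.
  weight 5: 2 codewords.
  weight 7: 1 codewords.
Minimum distance d = smallest w > 0 with A_w > 0 = 2.
Sanity: Σ A_w = 16 = 2^4 = 16 ✓.


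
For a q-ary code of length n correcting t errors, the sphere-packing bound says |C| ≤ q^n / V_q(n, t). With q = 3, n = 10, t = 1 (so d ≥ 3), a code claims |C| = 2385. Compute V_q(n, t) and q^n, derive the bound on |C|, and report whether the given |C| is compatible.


V_q(n, t) = 21, q^n = 59049, Hamming bound = 2811, |C| = 2385 ≤ bound (satisfied).

Step 1: Compute V_q(n, t) = Σ_{j=0}^1 C(n, j) (q−1)^j.
  j = 0: C(10,0)·(2)^0 = 1·1 = 1.
  j = 1: C(10,1)·(2)^1 = 10·2 = 20.
  V_q(n, t) = 1 + 20 = 21.
Step 2: q^n = 3^10 = 59049.
Step 3: Hamming bound ⌊q^n / V_q(n,t)⌋ = ⌊59049/21⌋ = 2811.
Step 4: Compare |C| = 2385 to 2811: satisfied.
The claimed |C| lies below the Hamming bound.


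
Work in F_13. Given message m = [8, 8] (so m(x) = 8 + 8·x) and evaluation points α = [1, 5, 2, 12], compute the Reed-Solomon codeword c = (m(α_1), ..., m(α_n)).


c = [3, 9, 11, 0]

Message polynomial: m(x) = 8 + 8·x (mod 13).
For each evaluation point α_i, compute m(α_i) mod 13:
  α_1 = 1: Horner steps 8 → 3, so m(1) = 3.
  α_2 = 5: Horner steps 8 → 9, so m(5) = 9.
  α_3 = 2: Horner steps 8 → 11, so m(2) = 11.
  α_4 = 12: Horner steps 8 → 0, so m(12) = 0.
Codeword c = [3, 9, 11, 0] ∈ F_13^4.


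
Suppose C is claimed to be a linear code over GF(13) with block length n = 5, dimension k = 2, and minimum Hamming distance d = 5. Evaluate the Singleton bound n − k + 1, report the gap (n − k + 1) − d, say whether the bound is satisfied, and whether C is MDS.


Singleton RHS = n − k + 1 = 4, slack = -1, bound violated (no such code; not MDS).

Singleton bound: d ≤ n − k + 1.
Here n = 5, k = 2, so n − k + 1 = 4.
Given d = 5, check d ≤ 4: NO.
Slack = (n − k + 1) − d = -1.
The slack is negative: d = 5 exceeds n − k + 1 = 4 by 1, so the Singleton bound is violated and no linear [5, 2, 5]_13 code can exist. In particular it is not MDS (MDS requires d = n − k + 1 exactly).
Description: the claimed parameters are [5, 2, 5]_13; such a code would be impossible (violates the Singleton bound).


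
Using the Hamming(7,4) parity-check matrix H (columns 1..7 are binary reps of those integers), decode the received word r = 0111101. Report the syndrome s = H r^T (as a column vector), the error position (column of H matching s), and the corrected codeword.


s = (1, 1, 1)^T, error position = 7, corrected codeword c = 0111100

Compute s = H r^T mod 2 one row at a time:
  s_1 = 1 + 1 + 0 + 1 = 3 ≡ 1 (mod 2).
  s_2 = 1 + 1 + 0 + 1 = 3 ≡ 1 (mod 2).
  s_3 = 0 + 1 + 1 + 1 = 3 ≡ 1 (mod 2).
s = (1, 1, 1)^T — this equals column 7 of H (binary 111), so error is at position 7.
Correct: flip bit 7 of r = 0111101 to get c = 0111100.


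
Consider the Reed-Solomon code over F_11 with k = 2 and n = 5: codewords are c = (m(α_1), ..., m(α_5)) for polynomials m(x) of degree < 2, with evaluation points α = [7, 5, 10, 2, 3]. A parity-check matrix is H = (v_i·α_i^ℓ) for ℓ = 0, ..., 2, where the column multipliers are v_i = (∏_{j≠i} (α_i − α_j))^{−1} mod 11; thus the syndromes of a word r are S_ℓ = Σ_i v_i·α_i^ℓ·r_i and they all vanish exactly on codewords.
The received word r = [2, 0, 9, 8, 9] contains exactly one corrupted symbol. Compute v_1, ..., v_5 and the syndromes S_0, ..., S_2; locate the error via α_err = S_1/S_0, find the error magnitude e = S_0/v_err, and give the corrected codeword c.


S = (1, 10, 1), error at position 3, error magnitude e = 4, c = [2, 0, 5, 8, 9].

Step 1: column multipliers v_i = (∏_{j≠i}(α_i − α_j))^{−1} mod 11.
  i = 1 (α = 7): (7−5)(7−10)(7−2)(7−3) = 2·(−3)·5·4 = −120 ≡ 1, so v_1 = 1^{−1} = 1 (mod 11).
  i = 2 (α = 5): (5−7)(5−10)(5−2)(5−3) = (−2)·(−5)·3·2 = 60 ≡ 5, so v_2 = 5^{−1} = 9 (mod 11).
  i = 3 (α = 10): (10−7)(10−5)(10−2)(10−3) = 3·5·8·7 = 840 ≡ 4, so v_3 = 4^{−1} = 3 (mod 11).
  i = 4 (α = 2): (2−7)(2−5)(2−10)(2−3) = (−5)·(−3)·(−8)·(−1) = 120 ≡ 10, so v_4 = 10^{−1} = 10 (mod 11).
  i = 5 (α = 3): (3−7)(3−5)(3−10)(3−2) = (−4)·(−2)·(−7)·1 = −56 ≡ 10, so v_5 = 10^{−1} = 10 (mod 11).
  v = [1, 9, 3, 10, 10].
Step 2: syndromes of r = [2, 0, 9, 8, 9] (all sums mod 11).
  S_0 = Σ v_i r_i = 1·2 + 9·0 + 3·9 + 10·8 + 10·9 = 199 ≡ 1.
  S_1 = Σ v_i α_i r_i = 1·7·2 + 9·5·0 + 3·10·9 + 10·2·8 + 10·3·9 = 714 ≡ 10.
  α_i^2 mod 11 = [5, 3, 1, 4, 9].
  S_2 = Σ v_i α_i^2 r_i = 1·5·2 + 9·3·0 + 3·1·9 + 10·4·8 + 10·9·9 = 1167 ≡ 1.
  S = (1, 10, 1) ≠ 0, so r is not a codeword (an error is present).
Step 3: locate the error. For a single error e at position i, S_ℓ = v_i·e·α_i^ℓ, so α_err = S_1/S_0.
  S_0^{−1} = 1^{−1} = 1 (mod 11), so α_err = 10·1 = 10 ≡ 10 = α_3. Error position i = 3.
  Consistency check: S_2/S_1 = 1·10 = 10 ≡ 10 = α_err ✓ (single-error assumption holds).
Step 4: error magnitude e = S_0/v_3 = S_0·∏_{j≠3}(α_3 − α_j) = 1·4 = 4 ≡ 4 (mod 11).
Step 5: correct position 3: c_3 = r_3 − e = 9 − 4 ≡ 5 (mod 11). Hence c = [2, 0, 5, 8, 9].
  Check: interpolating c through the α_i gives m(x) = 6 + 1·x (degree < 2) with m(α_i) = c_i for every i, so c is indeed a codeword.


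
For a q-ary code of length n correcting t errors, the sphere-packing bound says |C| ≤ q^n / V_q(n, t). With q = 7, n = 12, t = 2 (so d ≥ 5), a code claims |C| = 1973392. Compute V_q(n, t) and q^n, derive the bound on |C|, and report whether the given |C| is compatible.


V_q(n, t) = 2449, q^n = 13841287201, Hamming bound = 5651811, |C| = 1973392 ≤ bound (satisfied).

Step 1: Compute V_q(n, t) = Σ_{j=0}^2 C(n, j) (q−1)^j.
  j = 0: C(12,0)·(6)^0 = 1·1 = 1.
  j = 1: C(12,1)·(6)^1 = 12·6 = 72.
  j = 2: C(12,2)·(6)^2 = 66·36 = 2376.
  V_q(n, t) = 1 + 72 + 2376 = 2449.
Step 2: q^n = 7^12 = 13841287201.
Step 3: Hamming bound ⌊q^n / V_q(n,t)⌋ = ⌊13841287201/2449⌋ = 5651811.
Step 4: Compare |C| = 1973392 to 5651811: satisfied.
The claimed |C| lies below the Hamming bound.
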